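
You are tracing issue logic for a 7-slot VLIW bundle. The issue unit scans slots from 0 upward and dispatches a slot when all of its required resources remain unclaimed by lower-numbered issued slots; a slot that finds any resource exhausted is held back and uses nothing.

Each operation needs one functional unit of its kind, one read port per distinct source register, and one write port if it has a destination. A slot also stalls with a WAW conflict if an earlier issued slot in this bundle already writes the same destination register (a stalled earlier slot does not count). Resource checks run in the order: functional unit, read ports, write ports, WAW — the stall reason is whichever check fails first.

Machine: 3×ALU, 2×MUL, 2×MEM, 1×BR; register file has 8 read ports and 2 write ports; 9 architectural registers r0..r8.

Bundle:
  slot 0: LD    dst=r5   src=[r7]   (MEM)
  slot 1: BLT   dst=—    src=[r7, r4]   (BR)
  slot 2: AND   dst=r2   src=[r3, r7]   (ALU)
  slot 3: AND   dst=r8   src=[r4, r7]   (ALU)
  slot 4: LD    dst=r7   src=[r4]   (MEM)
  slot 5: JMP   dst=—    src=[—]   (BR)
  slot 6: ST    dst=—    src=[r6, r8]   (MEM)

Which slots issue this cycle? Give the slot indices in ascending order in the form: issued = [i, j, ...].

(0) want 1×MEM +1rd +1wr — yes → AL3|MU2|ME1|BR1|rd7|wr1
(1) want 1×BR +2rd +0wr — yes → AL3|MU2|ME1|BR0|rd5|wr1
(2) want 1×ALU +2rd +1wr — yes → AL2|MU2|ME1|BR0|rd3|wr0
(3) want 1×ALU +2rd +1wr — WR_PORT → AL2|MU2|ME1|BR0|rd3|wr0
(4) want 1×MEM +1rd +1wr — WR_PORT → AL2|MU2|ME1|BR0|rd3|wr0
(5) want 1×BR +0rd +0wr — FU → AL2|MU2|ME1|BR0|rd3|wr0
(6) want 1×MEM +2rd +0wr — yes → AL2|MU2|ME0|BR0|rd1|wr0

issued = [0, 1, 2, 6]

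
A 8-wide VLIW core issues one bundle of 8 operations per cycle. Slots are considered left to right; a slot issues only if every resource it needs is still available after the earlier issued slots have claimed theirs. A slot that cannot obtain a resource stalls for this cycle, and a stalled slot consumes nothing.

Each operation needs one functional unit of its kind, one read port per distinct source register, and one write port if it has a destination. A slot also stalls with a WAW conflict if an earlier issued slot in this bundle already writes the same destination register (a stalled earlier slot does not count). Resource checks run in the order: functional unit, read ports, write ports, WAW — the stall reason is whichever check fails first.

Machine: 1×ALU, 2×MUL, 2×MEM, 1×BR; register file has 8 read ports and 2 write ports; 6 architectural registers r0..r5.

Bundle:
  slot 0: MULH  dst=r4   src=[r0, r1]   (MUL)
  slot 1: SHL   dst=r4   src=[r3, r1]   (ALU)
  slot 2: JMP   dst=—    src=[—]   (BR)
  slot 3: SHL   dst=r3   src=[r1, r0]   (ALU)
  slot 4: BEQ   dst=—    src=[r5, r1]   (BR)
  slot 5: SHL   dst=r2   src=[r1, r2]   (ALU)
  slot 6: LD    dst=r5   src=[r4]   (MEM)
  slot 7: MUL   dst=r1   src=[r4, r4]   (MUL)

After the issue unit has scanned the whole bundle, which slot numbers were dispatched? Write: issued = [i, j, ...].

slot 0 (MUL): ISSUE — free A1,Mu1,Ld2,B1 rp6 wp1
slot 1 (ALU): stall WAW — free A1,Mu1,Ld2,B1 rp6 wp1
slot 2 (BR): ISSUE — free A1,Mu1,Ld2,B0 rp6 wp1
slot 3 (ALU): ISSUE — free A0,Mu1,Ld2,B0 rp4 wp0
slot 4 (BR): stall FU — free A0,Mu1,Ld2,B0 rp4 wp0
slot 5 (ALU): stall FU — free A0,Mu1,Ld2,B0 rp4 wp0
slot 6 (MEM): stall WR_PORT — free A0,Mu1,Ld2,B0 rp4 wp0
slot 7 (MUL): stall WR_PORT — free A0,Mu1,Ld2,B0 rp4 wp0

issued = [0, 2, 3]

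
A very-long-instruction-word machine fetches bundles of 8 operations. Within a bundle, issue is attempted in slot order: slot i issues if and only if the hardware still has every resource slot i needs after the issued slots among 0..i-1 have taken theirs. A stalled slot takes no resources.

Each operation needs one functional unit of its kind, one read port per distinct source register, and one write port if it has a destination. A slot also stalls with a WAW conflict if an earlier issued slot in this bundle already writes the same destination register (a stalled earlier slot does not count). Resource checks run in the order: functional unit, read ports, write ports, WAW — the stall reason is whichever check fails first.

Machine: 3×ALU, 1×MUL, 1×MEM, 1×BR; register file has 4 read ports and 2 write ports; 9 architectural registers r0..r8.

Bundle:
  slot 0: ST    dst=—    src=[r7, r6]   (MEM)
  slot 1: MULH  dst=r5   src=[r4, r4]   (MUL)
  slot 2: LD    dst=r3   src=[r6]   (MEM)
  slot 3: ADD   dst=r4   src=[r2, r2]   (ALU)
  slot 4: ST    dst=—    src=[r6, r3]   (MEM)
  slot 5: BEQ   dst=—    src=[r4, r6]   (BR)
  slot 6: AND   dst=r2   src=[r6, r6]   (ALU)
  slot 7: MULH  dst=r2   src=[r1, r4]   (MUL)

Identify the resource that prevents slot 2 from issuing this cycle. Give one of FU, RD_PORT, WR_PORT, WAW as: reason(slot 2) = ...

reason(slot 2) = FU

(0) want 1×MEM +2rd +0wr — yes → AL3|MU1|ME0|BR1|rd2|wr2
(1) want 1×MUL +1rd +1wr — yes → AL3|MU0|ME0|BR1|rd1|wr1
(2) want 1×MEM +1rd +1wr — FU → AL3|MU0|ME0|BR1|rd1|wr1
(3) want 1×ALU +1rd +1wr — yes → AL2|MU0|ME0|BR1|rd0|wr0
(4) want 1×MEM +2rd +0wr — FU → AL2|MU0|ME0|BR1|rd0|wr0
(5) want 1×BR +2rd +0wr — RD_PORT → AL2|MU0|ME0|BR1|rd0|wr0
(6) want 1×ALU +1rd +1wr — RD_PORT → AL2|MU0|ME0|BR1|rd0|wr0
(7) want 1×MUL +2rd +1wr — FU → AL2|MU0|ME0|BR1|rd0|wr0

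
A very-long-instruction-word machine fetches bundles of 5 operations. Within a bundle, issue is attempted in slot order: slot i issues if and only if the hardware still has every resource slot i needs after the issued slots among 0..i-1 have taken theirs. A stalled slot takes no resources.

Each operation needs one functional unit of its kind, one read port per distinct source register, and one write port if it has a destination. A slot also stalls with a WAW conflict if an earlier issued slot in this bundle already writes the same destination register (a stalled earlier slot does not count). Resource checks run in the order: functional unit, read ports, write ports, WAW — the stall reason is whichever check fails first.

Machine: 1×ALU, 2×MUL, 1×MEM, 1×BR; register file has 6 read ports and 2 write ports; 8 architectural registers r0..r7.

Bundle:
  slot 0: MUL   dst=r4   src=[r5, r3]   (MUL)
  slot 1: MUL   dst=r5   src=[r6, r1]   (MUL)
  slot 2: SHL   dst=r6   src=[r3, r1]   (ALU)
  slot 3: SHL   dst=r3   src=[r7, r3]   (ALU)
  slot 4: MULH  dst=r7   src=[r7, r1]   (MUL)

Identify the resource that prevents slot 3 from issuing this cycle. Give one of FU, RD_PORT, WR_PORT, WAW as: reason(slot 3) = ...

slot 0 (MUL): ISSUE — free A1,Mu1,Ld1,B1 rp4 wp1
slot 1 (MUL): ISSUE — free A1,Mu0,Ld1,B1 rp2 wp0
slot 2 (ALU): stall WR_PORT — free A1,Mu0,Ld1,B1 rp2 wp0
slot 3 (ALU): stall WR_PORT — free A1,Mu0,Ld1,B1 rp2 wp0
slot 4 (MUL): stall FU — free A1,Mu0,Ld1,B1 rp2 wp0

reason(slot 3) = WR_PORT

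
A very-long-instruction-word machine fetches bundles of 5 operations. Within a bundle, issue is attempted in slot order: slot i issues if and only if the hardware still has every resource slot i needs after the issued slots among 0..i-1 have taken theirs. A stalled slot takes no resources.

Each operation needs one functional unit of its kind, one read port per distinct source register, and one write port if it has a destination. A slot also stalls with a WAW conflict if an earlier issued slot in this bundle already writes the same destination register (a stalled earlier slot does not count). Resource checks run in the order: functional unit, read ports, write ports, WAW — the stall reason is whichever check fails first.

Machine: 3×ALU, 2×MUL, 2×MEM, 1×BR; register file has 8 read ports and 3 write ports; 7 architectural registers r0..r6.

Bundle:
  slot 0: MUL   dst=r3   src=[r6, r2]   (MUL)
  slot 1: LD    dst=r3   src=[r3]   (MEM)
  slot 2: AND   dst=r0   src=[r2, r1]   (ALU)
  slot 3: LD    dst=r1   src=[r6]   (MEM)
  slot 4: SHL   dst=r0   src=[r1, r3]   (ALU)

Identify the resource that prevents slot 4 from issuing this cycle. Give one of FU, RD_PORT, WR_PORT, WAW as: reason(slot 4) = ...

(0) want 1×MUL +2rd +1wr — yes → AL3|MU1|ME2|BR1|rd6|wr2
(1) want 1×MEM +1rd +1wr — WAW → AL3|MU1|ME2|BR1|rd6|wr2
(2) want 1×ALU +2rd +1wr — yes → AL2|MU1|ME2|BR1|rd4|wr1
(3) want 1×MEM +1rd +1wr — yes → AL2|MU1|ME1|BR1|rd3|wr0
(4) want 1×ALU +2rd +1wr — WR_PORT → AL2|MU1|ME1|BR1|rd3|wr0

reason(slot 4) = WR_PORT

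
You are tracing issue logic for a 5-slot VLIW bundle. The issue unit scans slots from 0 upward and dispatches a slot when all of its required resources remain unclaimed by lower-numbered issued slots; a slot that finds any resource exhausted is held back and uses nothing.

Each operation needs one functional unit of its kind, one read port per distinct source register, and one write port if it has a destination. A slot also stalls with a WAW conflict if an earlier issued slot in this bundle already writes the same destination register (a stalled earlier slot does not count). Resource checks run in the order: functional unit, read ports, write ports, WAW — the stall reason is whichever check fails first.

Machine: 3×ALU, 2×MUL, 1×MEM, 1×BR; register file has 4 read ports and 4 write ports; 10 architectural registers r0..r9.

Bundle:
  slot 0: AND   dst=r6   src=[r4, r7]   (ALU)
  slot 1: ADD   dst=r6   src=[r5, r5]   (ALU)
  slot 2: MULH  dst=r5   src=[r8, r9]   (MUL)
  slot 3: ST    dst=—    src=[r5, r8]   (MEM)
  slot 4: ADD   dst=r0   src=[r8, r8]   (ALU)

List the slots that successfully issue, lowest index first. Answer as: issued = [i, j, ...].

slot 0 (ALU): ISSUE — free A2,Mu2,Ld1,B1 rp2 wp3
slot 1 (ALU): stall WAW — free A2,Mu2,Ld1,B1 rp2 wp3
slot 2 (MUL): ISSUE — free A2,Mu1,Ld1,B1 rp0 wp2
slot 3 (MEM): stall RD_PORT — free A2,Mu1,Ld1,B1 rp0 wp2
slot 4 (ALU): stall RD_PORT — free A2,Mu1,Ld1,B1 rp0 wp2

issued = [0, 2]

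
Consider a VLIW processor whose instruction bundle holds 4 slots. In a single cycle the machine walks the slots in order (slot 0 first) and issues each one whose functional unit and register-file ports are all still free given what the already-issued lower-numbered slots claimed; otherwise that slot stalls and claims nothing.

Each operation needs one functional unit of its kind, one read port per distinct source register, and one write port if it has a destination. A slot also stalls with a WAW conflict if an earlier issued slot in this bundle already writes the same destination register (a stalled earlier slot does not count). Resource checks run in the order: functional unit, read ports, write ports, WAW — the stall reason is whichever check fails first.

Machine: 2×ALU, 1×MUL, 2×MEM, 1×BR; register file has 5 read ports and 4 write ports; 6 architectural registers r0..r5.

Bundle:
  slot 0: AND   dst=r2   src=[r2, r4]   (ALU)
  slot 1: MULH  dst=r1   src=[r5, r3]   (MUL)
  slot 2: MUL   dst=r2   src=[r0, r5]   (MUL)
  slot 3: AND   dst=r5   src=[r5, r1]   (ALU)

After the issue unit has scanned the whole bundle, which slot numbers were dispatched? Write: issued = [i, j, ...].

issued = [0, 1]

[0] ALU needs rd=2 wr=1: ok; after: ALU=1 MUL=1 MEM=2 BR=1, R=3, W=3
[1] MUL needs rd=2 wr=1: ok; after: ALU=1 MUL=0 MEM=2 BR=1, R=1, W=2
[2] MUL needs rd=2 wr=1: FU; after: ALU=1 MUL=0 MEM=2 BR=1, R=1, W=2
[3] ALU needs rd=2 wr=1: RD_PORT; after: ALU=1 MUL=0 MEM=2 BR=1, R=1, W=2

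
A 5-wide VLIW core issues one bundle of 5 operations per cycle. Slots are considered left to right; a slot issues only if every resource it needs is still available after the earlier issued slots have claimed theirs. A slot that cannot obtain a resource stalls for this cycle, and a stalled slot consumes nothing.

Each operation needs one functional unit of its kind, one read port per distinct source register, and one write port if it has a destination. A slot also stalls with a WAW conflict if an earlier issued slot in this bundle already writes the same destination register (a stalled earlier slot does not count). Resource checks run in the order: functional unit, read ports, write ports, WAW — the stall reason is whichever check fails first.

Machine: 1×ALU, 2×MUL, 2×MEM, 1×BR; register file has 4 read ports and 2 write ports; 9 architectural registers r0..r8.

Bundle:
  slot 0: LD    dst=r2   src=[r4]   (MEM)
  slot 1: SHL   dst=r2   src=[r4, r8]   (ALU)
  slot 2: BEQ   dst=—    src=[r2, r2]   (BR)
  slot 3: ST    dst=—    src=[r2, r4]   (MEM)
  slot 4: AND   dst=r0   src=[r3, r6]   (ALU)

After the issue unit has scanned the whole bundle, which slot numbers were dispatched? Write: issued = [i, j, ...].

(0) want 1×MEM +1rd +1wr — yes → AL1|MU2|ME1|BR1|rd3|wr1
(1) want 1×ALU +2rd +1wr — WAW → AL1|MU2|ME1|BR1|rd3|wr1
(2) want 1×BR +1rd +0wr — yes → AL1|MU2|ME1|BR0|rd2|wr1
(3) want 1×MEM +2rd +0wr — yes → AL1|MU2|ME0|BR0|rd0|wr1
(4) want 1×ALU +2rd +1wr — RD_PORT → AL1|MU2|ME0|BR0|rd0|wr1

issued = [0, 2, 3]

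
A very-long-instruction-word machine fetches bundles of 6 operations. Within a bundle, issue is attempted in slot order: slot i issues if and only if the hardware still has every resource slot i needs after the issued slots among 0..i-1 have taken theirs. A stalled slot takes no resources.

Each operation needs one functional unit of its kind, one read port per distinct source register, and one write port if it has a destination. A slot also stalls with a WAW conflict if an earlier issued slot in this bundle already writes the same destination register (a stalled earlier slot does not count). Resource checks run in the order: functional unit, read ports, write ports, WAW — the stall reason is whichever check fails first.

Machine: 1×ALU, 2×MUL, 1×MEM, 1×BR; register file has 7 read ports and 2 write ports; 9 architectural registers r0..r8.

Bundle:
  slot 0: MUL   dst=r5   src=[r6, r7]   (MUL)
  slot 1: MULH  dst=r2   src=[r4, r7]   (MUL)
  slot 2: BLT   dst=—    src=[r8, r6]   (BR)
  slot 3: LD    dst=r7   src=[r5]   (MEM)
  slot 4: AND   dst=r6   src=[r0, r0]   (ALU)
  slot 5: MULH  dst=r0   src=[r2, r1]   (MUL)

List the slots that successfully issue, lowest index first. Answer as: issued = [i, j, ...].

[0] MUL needs rd=2 wr=1: ok; after: ALU=1 MUL=1 MEM=1 BR=1, R=5, W=1
[1] MUL needs rd=2 wr=1: ok; after: ALU=1 MUL=0 MEM=1 BR=1, R=3, W=0
[2] BR needs rd=2 wr=0: ok; after: ALU=1 MUL=0 MEM=1 BR=0, R=1, W=0
[3] MEM needs rd=1 wr=1: WR_PORT; after: ALU=1 MUL=0 MEM=1 BR=0, R=1, W=0
[4] ALU needs rd=1 wr=1: WR_PORT; after: ALU=1 MUL=0 MEM=1 BR=0, R=1, W=0
[5] MUL needs rd=2 wr=1: FU; after: ALU=1 MUL=0 MEM=1 BR=0, R=1, W=0

issued = [0, 1, 2]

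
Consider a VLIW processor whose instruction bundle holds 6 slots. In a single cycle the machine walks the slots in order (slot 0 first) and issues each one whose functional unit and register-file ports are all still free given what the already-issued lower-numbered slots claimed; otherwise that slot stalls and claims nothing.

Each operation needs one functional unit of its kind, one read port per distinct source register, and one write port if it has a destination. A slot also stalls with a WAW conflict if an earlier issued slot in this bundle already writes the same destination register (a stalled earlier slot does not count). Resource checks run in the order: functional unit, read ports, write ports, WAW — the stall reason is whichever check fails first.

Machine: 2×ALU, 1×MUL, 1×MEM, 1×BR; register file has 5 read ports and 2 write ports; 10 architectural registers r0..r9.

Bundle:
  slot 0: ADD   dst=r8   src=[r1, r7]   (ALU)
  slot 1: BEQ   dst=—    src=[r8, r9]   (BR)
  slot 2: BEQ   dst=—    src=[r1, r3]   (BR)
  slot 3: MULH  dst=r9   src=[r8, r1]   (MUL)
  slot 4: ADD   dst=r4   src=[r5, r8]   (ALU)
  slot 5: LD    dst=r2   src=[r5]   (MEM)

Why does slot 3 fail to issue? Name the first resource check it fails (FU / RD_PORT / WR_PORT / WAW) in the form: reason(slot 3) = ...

reason(slot 3) = RD_PORT

#0 ALU src=r1,r7 dispatched  <A:1 Mu:1 Ld:1 B:1 rd:3 wr:1>
#1 BR src=r8,r9 dispatched  <A:1 Mu:1 Ld:1 B:0 rd:1 wr:1>
#2 BR src=r1,r3 held:FU  <A:1 Mu:1 Ld:1 B:0 rd:1 wr:1>
#3 MUL src=r8,r1 held:RD_PORT  <A:1 Mu:1 Ld:1 B:0 rd:1 wr:1>
#4 ALU src=r5,r8 held:RD_PORT  <A:1 Mu:1 Ld:1 B:0 rd:1 wr:1>
#5 MEM src=r5 dispatched  <A:1 Mu:1 Ld:0 B:0 rd:0 wr:0>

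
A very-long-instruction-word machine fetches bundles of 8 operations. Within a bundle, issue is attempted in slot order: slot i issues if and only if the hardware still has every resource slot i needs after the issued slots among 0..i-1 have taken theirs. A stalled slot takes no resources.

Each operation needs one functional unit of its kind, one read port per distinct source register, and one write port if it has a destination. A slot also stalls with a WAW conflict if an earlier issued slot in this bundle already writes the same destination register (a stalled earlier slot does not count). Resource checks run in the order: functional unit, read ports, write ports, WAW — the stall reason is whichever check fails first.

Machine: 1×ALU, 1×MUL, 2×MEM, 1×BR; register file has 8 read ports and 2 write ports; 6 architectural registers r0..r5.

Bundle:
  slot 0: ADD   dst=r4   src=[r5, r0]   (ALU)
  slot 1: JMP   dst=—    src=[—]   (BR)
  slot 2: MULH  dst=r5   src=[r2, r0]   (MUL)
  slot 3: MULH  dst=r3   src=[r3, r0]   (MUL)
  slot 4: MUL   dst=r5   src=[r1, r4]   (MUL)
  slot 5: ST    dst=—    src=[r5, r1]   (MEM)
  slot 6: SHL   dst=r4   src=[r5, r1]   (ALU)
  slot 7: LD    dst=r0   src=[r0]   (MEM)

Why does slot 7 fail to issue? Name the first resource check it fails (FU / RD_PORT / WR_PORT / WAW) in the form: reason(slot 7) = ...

#0 ALU src=r5,r0 dispatched  <A:0 Mu:1 Ld:2 B:1 rd:6 wr:1>
#1 BR src=- dispatched  <A:0 Mu:1 Ld:2 B:0 rd:6 wr:1>
#2 MUL src=r2,r0 dispatched  <A:0 Mu:0 Ld:2 B:0 rd:4 wr:0>
#3 MUL src=r3,r0 held:FU  <A:0 Mu:0 Ld:2 B:0 rd:4 wr:0>
#4 MUL src=r1,r4 held:FU  <A:0 Mu:0 Ld:2 B:0 rd:4 wr:0>
#5 MEM src=r5,r1 dispatched  <A:0 Mu:0 Ld:1 B:0 rd:2 wr:0>
#6 ALU src=r5,r1 held:FU  <A:0 Mu:0 Ld:1 B:0 rd:2 wr:0>
#7 MEM src=r0 held:WR_PORT  <A:0 Mu:0 Ld:1 B:0 rd:2 wr:0>

reason(slot 7) = WR_PORT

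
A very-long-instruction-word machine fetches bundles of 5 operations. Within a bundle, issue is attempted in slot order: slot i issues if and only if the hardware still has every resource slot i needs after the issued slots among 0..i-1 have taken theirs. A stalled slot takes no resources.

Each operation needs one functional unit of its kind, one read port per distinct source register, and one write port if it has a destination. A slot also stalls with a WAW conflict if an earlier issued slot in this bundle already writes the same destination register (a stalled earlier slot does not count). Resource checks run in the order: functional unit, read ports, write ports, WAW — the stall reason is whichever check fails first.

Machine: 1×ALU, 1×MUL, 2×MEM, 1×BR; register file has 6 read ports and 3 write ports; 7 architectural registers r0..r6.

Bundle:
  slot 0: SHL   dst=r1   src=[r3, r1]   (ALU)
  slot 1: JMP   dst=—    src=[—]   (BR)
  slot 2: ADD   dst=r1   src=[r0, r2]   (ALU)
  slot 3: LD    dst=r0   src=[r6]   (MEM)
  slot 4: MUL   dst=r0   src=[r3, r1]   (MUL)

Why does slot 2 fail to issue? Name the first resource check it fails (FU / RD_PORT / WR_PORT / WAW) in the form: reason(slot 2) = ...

[0] ALU needs rd=2 wr=1: ok; after: ALU=0 MUL=1 MEM=2 BR=1, R=4, W=2
[1] BR needs rd=0 wr=0: ok; after: ALU=0 MUL=1 MEM=2 BR=0, R=4, W=2
[2] ALU needs rd=2 wr=1: FU; after: ALU=0 MUL=1 MEM=2 BR=0, R=4, W=2
[3] MEM needs rd=1 wr=1: ok; after: ALU=0 MUL=1 MEM=1 BR=0, R=3, W=1
[4] MUL needs rd=2 wr=1: WAW; after: ALU=0 MUL=1 MEM=1 BR=0, R=3, W=1

reason(slot 2) = FU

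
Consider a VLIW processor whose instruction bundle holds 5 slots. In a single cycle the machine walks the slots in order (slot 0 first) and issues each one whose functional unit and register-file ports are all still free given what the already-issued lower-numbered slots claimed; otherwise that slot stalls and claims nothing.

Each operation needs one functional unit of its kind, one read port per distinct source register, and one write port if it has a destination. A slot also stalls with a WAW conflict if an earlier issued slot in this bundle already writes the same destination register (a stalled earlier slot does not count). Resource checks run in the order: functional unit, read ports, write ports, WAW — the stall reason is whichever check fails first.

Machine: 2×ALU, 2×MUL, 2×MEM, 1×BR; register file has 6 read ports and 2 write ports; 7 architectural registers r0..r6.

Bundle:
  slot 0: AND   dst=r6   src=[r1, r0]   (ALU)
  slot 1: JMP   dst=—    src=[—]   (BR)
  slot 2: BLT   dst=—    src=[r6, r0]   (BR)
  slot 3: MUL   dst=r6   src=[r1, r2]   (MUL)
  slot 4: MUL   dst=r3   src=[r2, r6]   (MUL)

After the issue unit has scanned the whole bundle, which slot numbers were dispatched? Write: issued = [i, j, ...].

issued = [0, 1, 4]

(0) want 1×ALU +2rd +1wr — yes → AL1|MU2|ME2|BR1|rd4|wr1
(1) want 1×BR +0rd +0wr — yes → AL1|MU2|ME2|BR0|rd4|wr1
(2) want 1×BR +2rd +0wr — FU → AL1|MU2|ME2|BR0|rd4|wr1
(3) want 1×MUL +2rd +1wr — WAW → AL1|MU2|ME2|BR0|rd4|wr1
(4) want 1×MUL +2rd +1wr — yes → AL1|MU1|ME2|BR0|rd2|wr0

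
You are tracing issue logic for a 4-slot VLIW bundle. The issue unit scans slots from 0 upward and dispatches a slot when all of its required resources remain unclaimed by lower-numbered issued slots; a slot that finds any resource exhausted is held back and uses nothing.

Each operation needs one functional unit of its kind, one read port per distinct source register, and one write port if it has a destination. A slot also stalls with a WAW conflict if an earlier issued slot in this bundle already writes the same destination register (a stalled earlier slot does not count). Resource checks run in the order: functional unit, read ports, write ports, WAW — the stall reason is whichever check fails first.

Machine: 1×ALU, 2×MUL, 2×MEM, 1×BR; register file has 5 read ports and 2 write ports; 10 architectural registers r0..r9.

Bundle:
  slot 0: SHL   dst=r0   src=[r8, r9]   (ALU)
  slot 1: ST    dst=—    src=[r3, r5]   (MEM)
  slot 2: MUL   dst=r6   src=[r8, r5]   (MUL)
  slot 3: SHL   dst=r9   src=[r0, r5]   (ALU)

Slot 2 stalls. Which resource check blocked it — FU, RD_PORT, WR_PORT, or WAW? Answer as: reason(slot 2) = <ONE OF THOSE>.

reason(slot 2) = RD_PORT

#0 ALU src=r8,r9 dispatched  <A:0 Mu:2 Ld:2 B:1 rd:3 wr:1>
#1 MEM src=r3,r5 dispatched  <A:0 Mu:2 Ld:1 B:1 rd:1 wr:1>
#2 MUL src=r8,r5 held:RD_PORT  <A:0 Mu:2 Ld:1 B:1 rd:1 wr:1>
#3 ALU src=r0,r5 held:FU  <A:0 Mu:2 Ld:1 B:1 rd:1 wr:1>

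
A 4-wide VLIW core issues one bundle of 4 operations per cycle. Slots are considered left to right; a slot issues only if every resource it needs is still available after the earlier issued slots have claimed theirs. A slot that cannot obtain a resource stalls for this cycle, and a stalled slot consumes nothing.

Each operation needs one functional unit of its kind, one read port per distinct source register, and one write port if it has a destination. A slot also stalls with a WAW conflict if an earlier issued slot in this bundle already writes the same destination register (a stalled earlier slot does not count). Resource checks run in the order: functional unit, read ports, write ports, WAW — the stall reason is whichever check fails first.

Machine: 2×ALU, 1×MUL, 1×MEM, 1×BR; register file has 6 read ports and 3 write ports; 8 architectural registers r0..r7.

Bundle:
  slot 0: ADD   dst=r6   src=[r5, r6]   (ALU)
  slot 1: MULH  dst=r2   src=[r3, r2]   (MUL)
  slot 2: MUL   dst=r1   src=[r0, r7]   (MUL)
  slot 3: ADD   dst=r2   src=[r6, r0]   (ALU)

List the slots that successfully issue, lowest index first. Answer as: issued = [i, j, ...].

  0. ALU→r6 ⇒ go  {1A/1Mu/1Ld/1B | 4r 2w}
  1. MUL→r2 ⇒ go  {1A/0Mu/1Ld/1B | 2r 1w}
  2. MUL→r1 ⇒ no(FU)  {1A/0Mu/1Ld/1B | 2r 1w}
  3. ALU→r2 ⇒ no(WAW)  {1A/0Mu/1Ld/1B | 2r 1w}

issued = [0, 1]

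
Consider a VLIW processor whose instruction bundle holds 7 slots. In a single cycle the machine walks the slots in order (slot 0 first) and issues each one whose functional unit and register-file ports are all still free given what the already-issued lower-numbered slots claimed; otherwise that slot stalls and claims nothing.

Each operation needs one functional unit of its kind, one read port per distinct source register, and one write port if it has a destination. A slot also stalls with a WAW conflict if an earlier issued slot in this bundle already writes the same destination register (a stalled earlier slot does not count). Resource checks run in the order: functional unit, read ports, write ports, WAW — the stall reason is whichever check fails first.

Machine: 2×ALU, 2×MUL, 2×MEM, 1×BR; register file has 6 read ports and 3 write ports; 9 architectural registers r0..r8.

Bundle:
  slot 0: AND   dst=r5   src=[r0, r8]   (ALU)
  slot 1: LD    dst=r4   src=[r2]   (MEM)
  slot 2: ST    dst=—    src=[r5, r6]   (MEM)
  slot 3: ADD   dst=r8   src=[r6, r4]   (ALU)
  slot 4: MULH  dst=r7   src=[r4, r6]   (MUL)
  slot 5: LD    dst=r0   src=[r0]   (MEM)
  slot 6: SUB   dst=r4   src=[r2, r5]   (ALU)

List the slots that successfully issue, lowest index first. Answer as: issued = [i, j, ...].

(0) want 1×ALU +2rd +1wr — yes → AL1|MU2|ME2|BR1|rd4|wr2
(1) want 1×MEM +1rd +1wr — yes → AL1|MU2|ME1|BR1|rd3|wr1
(2) want 1×MEM +2rd +0wr — yes → AL1|MU2|ME0|BR1|rd1|wr1
(3) want 1×ALU +2rd +1wr — RD_PORT → AL1|MU2|ME0|BR1|rd1|wr1
(4) want 1×MUL +2rd +1wr — RD_PORT → AL1|MU2|ME0|BR1|rd1|wr1
(5) want 1×MEM +1rd +1wr — FU → AL1|MU2|ME0|BR1|rd1|wr1
(6) want 1×ALU +2rd +1wr — RD_PORT → AL1|MU2|ME0|BR1|rd1|wr1

issued = [0, 1, 2]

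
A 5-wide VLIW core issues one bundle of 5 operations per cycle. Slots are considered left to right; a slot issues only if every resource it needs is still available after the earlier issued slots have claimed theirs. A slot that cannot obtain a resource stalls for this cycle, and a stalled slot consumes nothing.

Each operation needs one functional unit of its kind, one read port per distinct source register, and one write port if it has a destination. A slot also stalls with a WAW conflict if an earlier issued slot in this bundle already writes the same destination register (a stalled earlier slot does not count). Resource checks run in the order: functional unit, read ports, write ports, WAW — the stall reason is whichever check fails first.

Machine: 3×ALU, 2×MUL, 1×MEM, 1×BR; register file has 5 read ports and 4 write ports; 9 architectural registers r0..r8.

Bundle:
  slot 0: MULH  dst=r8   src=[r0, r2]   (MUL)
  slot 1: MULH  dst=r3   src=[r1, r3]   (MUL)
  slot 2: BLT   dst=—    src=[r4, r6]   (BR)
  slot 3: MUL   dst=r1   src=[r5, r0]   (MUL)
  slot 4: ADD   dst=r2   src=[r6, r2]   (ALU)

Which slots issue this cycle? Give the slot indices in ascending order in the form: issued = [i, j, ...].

issued = [0, 1]

slot 0 (MUL): ISSUE — free A3,Mu1,Ld1,B1 rp3 wp3
slot 1 (MUL): ISSUE — free A3,Mu0,Ld1,B1 rp1 wp2
slot 2 (BR): stall RD_PORT — free A3,Mu0,Ld1,B1 rp1 wp2
slot 3 (MUL): stall FU — free A3,Mu0,Ld1,B1 rp1 wp2
slot 4 (ALU): stall RD_PORT — free A3,Mu0,Ld1,B1 rp1 wp2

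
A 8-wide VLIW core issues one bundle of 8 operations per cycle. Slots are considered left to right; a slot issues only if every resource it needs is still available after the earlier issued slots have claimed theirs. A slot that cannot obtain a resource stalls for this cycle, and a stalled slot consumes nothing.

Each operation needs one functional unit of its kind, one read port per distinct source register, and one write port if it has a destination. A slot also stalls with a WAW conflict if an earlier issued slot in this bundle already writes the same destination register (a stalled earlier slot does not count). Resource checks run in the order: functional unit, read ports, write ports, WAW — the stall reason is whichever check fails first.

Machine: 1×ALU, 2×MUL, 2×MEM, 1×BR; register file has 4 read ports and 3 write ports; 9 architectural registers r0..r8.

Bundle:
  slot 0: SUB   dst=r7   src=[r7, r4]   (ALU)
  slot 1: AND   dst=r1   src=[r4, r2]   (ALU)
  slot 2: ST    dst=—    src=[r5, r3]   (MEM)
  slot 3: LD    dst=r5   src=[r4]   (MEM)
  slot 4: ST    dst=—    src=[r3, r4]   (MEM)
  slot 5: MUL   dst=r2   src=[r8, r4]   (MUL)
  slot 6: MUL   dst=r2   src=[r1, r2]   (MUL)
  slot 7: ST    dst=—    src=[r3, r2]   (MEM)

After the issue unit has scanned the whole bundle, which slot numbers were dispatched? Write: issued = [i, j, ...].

(0) want 1×ALU +2rd +1wr — yes → AL0|MU2|ME2|BR1|rd2|wr2
(1) want 1×ALU +2rd +1wr — FU → AL0|MU2|ME2|BR1|rd2|wr2
(2) want 1×MEM +2rd +0wr — yes → AL0|MU2|ME1|BR1|rd0|wr2
(3) want 1×MEM +1rd +1wr — RD_PORT → AL0|MU2|ME1|BR1|rd0|wr2
(4) want 1×MEM +2rd +0wr — RD_PORT → AL0|MU2|ME1|BR1|rd0|wr2
(5) want 1×MUL +2rd +1wr — RD_PORT → AL0|MU2|ME1|BR1|rd0|wr2
(6) want 1×MUL +2rd +1wr — RD_PORT → AL0|MU2|ME1|BR1|rd0|wr2
(7) want 1×MEM +2rd +0wr — RD_PORT → AL0|MU2|ME1|BR1|rd0|wr2

issued = [0, 2]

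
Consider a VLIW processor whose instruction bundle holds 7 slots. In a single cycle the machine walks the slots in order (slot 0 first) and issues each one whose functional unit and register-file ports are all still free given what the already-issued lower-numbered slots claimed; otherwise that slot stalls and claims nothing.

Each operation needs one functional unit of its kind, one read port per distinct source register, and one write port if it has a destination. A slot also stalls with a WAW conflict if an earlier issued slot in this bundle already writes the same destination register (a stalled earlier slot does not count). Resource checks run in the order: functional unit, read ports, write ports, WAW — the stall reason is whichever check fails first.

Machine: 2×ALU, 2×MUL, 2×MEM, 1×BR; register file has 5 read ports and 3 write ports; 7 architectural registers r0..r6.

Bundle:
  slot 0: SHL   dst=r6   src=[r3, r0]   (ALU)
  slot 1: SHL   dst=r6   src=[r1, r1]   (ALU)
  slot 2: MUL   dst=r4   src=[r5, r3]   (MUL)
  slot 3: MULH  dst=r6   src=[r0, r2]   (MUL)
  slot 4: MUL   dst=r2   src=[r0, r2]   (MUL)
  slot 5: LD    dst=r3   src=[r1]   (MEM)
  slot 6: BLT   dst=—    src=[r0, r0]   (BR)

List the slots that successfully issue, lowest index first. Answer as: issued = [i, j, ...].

issued = [0, 2, 5]

[0] ALU needs rd=2 wr=1: ok; after: ALU=1 MUL=2 MEM=2 BR=1, R=3, W=2
[1] ALU needs rd=1 wr=1: WAW; after: ALU=1 MUL=2 MEM=2 BR=1, R=3, W=2
[2] MUL needs rd=2 wr=1: ok; after: ALU=1 MUL=1 MEM=2 BR=1, R=1, W=1
[3] MUL needs rd=2 wr=1: RD_PORT; after: ALU=1 MUL=1 MEM=2 BR=1, R=1, W=1
[4] MUL needs rd=2 wr=1: RD_PORT; after: ALU=1 MUL=1 MEM=2 BR=1, R=1, W=1
[5] MEM needs rd=1 wr=1: ok; after: ALU=1 MUL=1 MEM=1 BR=1, R=0, W=0
[6] BR needs rd=1 wr=0: RD_PORT; after: ALU=1 MUL=1 MEM=1 BR=1, R=0, W=0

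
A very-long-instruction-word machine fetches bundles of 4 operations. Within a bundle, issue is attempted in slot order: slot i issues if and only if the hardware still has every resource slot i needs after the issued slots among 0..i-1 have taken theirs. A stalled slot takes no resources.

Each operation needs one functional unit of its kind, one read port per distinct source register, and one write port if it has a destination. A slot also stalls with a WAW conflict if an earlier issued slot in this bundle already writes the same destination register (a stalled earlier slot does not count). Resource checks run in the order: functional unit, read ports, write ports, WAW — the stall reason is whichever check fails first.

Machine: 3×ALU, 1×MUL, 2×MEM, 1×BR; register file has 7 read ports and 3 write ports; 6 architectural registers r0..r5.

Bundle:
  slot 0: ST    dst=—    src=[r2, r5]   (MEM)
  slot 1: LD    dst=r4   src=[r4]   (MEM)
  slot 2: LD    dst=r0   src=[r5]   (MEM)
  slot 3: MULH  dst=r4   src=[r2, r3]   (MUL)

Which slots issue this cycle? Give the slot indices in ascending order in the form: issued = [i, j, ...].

slot 0 (MEM): ISSUE — free A3,Mu1,Ld1,B1 rp5 wp3
slot 1 (MEM): ISSUE — free A3,Mu1,Ld0,B1 rp4 wp2
slot 2 (MEM): stall FU — free A3,Mu1,Ld0,B1 rp4 wp2
slot 3 (MUL): stall WAW — free A3,Mu1,Ld0,B1 rp4 wp2

issued = [0, 1]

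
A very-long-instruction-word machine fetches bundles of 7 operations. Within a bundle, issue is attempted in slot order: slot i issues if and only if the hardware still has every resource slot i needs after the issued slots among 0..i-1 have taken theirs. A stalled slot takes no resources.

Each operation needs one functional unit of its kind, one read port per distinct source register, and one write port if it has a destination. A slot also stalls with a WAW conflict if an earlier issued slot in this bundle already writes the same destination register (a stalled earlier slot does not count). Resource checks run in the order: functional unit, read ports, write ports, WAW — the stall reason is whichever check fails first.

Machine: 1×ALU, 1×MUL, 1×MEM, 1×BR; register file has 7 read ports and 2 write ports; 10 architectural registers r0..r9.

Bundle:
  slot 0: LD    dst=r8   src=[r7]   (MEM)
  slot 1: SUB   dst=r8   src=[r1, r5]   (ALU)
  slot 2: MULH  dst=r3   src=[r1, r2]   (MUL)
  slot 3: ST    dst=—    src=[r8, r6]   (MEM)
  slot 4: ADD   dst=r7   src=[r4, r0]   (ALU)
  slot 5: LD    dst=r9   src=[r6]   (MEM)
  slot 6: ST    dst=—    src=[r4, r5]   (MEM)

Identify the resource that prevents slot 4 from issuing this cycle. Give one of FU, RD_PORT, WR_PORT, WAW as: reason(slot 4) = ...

reason(slot 4) = WR_PORT

slot 0 (MEM): ISSUE — free A1,Mu1,Ld0,B1 rp6 wp1
slot 1 (ALU): stall WAW — free A1,Mu1,Ld0,B1 rp6 wp1
slot 2 (MUL): ISSUE — free A1,Mu0,Ld0,B1 rp4 wp0
slot 3 (MEM): stall FU — free A1,Mu0,Ld0,B1 rp4 wp0
slot 4 (ALU): stall WR_PORT — free A1,Mu0,Ld0,B1 rp4 wp0
slot 5 (MEM): stall FU — free A1,Mu0,Ld0,B1 rp4 wp0
slot 6 (MEM): stall FU — free A1,Mu0,Ld0,B1 rp4 wp0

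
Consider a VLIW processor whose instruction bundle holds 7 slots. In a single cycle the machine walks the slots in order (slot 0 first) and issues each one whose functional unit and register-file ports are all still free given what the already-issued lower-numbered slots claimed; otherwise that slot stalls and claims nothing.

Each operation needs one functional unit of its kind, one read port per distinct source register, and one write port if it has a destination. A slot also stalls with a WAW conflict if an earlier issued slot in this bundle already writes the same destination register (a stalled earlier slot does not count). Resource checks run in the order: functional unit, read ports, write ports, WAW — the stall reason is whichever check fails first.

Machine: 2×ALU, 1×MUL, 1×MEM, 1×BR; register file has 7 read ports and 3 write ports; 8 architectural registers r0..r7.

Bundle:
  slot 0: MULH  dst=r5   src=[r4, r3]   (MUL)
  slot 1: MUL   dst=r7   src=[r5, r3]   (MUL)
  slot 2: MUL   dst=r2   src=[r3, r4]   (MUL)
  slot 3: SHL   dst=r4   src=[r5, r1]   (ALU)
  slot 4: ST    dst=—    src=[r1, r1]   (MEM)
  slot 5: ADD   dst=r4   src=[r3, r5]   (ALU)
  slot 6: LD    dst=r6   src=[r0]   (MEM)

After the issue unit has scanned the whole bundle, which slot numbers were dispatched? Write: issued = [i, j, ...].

(0) want 1×MUL +2rd +1wr — yes → AL2|MU0|ME1|BR1|rd5|wr2
(1) want 1×MUL +2rd +1wr — FU → AL2|MU0|ME1|BR1|rd5|wr2
(2) want 1×MUL +2rd +1wr — FU → AL2|MU0|ME1|BR1|rd5|wr2
(3) want 1×ALU +2rd +1wr — yes → AL1|MU0|ME1|BR1|rd3|wr1
(4) want 1×MEM +1rd +0wr — yes → AL1|MU0|ME0|BR1|rd2|wr1
(5) want 1×ALU +2rd +1wr — WAW → AL1|MU0|ME0|BR1|rd2|wr1
(6) want 1×MEM +1rd +1wr — FU → AL1|MU0|ME0|BR1|rd2|wr1

issued = [0, 3, 4]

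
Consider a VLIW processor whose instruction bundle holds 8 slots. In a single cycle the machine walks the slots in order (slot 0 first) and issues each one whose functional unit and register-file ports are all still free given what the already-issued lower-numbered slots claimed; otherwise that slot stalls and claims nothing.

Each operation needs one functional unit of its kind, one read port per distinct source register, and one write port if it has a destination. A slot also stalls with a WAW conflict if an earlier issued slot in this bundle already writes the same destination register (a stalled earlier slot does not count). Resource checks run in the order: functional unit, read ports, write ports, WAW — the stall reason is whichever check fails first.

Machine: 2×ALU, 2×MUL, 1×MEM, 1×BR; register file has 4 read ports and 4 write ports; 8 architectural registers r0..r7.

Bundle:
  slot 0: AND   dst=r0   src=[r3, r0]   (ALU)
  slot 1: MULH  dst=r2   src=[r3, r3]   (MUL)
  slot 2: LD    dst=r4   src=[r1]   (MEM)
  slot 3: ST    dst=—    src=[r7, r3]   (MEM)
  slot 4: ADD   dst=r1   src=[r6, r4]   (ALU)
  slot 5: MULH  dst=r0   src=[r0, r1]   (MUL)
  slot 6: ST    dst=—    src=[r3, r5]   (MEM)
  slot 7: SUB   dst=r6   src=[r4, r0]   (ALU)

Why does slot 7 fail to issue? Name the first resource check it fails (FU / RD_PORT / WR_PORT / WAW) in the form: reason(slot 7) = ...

[0] ALU needs rd=2 wr=1: ok; after: ALU=1 MUL=2 MEM=1 BR=1, R=2, W=3
[1] MUL needs rd=1 wr=1: ok; after: ALU=1 MUL=1 MEM=1 BR=1, R=1, W=2
[2] MEM needs rd=1 wr=1: ok; after: ALU=1 MUL=1 MEM=0 BR=1, R=0, W=1
[3] MEM needs rd=2 wr=0: FU; after: ALU=1 MUL=1 MEM=0 BR=1, R=0, W=1
[4] ALU needs rd=2 wr=1: RD_PORT; after: ALU=1 MUL=1 MEM=0 BR=1, R=0, W=1
[5] MUL needs rd=2 wr=1: RD_PORT; after: ALU=1 MUL=1 MEM=0 BR=1, R=0, W=1
[6] MEM needs rd=2 wr=0: FU; after: ALU=1 MUL=1 MEM=0 BR=1, R=0, W=1
[7] ALU needs rd=2 wr=1: RD_PORT; after: ALU=1 MUL=1 MEM=0 BR=1, R=0, W=1

reason(slot 7) = RD_PORT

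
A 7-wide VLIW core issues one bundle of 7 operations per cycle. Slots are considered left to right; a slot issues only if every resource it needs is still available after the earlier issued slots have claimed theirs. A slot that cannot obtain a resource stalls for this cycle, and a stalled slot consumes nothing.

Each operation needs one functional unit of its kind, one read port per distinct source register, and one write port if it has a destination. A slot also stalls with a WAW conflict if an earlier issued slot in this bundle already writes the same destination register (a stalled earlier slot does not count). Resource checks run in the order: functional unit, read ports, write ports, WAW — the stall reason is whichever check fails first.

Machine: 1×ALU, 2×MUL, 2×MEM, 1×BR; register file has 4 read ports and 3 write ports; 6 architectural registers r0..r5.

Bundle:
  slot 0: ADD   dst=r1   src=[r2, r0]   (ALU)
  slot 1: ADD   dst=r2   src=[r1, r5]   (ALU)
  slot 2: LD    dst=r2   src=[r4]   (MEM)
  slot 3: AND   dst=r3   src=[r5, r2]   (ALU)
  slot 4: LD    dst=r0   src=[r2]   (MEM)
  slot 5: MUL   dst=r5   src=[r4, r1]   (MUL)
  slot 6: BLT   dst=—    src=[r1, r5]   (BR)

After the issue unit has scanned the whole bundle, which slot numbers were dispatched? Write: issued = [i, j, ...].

issued = [0, 2, 4]

(0) want 1×ALU +2rd +1wr — yes → AL0|MU2|ME2|BR1|rd2|wr2
(1) want 1×ALU +2rd +1wr — FU → AL0|MU2|ME2|BR1|rd2|wr2
(2) want 1×MEM +1rd +1wr — yes → AL0|MU2|ME1|BR1|rd1|wr1
(3) want 1×ALU +2rd +1wr — FU → AL0|MU2|ME1|BR1|rd1|wr1
(4) want 1×MEM +1rd +1wr — yes → AL0|MU2|ME0|BR1|rd0|wr0
(5) want 1×MUL +2rd +1wr — RD_PORT → AL0|MU2|ME0|BR1|rd0|wr0
(6) want 1×BR +2rd +0wr — RD_PORT → AL0|MU2|ME0|BR1|rd0|wr0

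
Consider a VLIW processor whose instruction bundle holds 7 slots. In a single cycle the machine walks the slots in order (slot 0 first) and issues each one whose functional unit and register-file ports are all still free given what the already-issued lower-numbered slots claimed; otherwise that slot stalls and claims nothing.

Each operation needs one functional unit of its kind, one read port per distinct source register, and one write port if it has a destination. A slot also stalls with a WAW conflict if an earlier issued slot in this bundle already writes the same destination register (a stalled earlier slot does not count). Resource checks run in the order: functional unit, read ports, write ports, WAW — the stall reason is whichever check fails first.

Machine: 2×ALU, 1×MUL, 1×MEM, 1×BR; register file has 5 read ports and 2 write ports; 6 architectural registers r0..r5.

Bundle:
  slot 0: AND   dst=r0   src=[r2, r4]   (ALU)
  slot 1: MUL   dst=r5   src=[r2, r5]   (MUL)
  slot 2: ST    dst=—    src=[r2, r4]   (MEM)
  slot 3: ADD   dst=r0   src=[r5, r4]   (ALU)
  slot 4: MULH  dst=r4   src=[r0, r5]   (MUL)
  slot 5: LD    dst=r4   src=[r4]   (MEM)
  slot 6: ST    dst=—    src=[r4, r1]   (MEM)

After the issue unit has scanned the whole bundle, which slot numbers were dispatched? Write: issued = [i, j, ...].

slot 0 (ALU): ISSUE — free A1,Mu1,Ld1,B1 rp3 wp1
slot 1 (MUL): ISSUE — free A1,Mu0,Ld1,B1 rp1 wp0
slot 2 (MEM): stall RD_PORT — free A1,Mu0,Ld1,B1 rp1 wp0
slot 3 (ALU): stall RD_PORT — free A1,Mu0,Ld1,B1 rp1 wp0
slot 4 (MUL): stall FU — free A1,Mu0,Ld1,B1 rp1 wp0
slot 5 (MEM): stall WR_PORT — free A1,Mu0,Ld1,B1 rp1 wp0
slot 6 (MEM): stall RD_PORT — free A1,Mu0,Ld1,B1 rp1 wp0

issued = [0, 1]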